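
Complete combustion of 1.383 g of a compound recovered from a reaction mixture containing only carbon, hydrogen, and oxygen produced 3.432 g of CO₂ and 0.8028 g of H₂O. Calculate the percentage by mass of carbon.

67.73%

mol C = 3.432 g CO₂ ÷ 44.009 g/mol = 0.077984 mol
mol H = 2 × 0.8028 g H₂O ÷ 18.015 g/mol = 0.089126 mol
mass O = 1.383 − (0.93667 + 0.089839) = 0.35649 g → mol O = 0.35649 ÷ 15.999 = 0.022282 mol
mass % C = 0.93667 g ÷ 1.383 g × 100%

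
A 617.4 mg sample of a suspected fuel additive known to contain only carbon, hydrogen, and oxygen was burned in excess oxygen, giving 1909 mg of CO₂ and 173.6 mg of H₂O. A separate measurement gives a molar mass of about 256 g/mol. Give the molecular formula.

C18H8O2

mol C = 1.909 g CO₂ ÷ 44.009 g/mol = 0.043377 mol
mol H = 2 × 0.1736 g H₂O ÷ 18.015 g/mol = 0.019273 mol
mass O = 0.6174 − (0.52101 + 0.019427) = 0.076966 g → mol O = 0.076966 ÷ 15.999 = 0.0048107 mol
Divide by the smallest (0.0048107 mol): C 9.017, H 4.006, O 1.000
Empirical formula: C9H4O
Empirical-formula mass = 128.13 g/mol; 256 ÷ 128.13 ≈ 2, so the molecular formula is C18H8O2.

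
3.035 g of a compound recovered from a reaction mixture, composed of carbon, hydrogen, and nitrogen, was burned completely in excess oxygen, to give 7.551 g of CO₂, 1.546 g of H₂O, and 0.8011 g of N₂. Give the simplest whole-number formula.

mol C = 7.551 g CO₂ ÷ 44.009 g/mol = 0.17158 mol
mol H = 2 × 1.546 g H₂O ÷ 18.015 g/mol = 0.17163 mol
mol N = 2 × 0.8011 g N₂ ÷ 28.014 g/mol = 0.057193 mol
Divide by the smallest (0.057193 mol): C 3.000, H 3.001, N 1.000

C3H3N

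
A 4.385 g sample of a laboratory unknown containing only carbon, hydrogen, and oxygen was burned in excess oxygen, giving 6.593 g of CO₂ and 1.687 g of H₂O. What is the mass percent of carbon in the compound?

41.03%

mol C = 6.593 g CO₂ ÷ 44.009 g/mol = 0.14981 mol
mol H = 2 × 1.687 g H₂O ÷ 18.015 g/mol = 0.18729 mol
mass O = 4.385 − (1.7994 + 0.18879) = 2.3968 g → mol O = 2.3968 ÷ 15.999 = 0.14981 mol
mass % C = 1.7994 g ÷ 4.385 g × 100%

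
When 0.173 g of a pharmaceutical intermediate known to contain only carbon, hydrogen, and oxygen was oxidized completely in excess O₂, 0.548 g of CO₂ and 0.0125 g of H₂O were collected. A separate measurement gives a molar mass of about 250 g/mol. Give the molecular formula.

mol C = 0.548 g CO₂ ÷ 44.009 g/mol = 0.01245 mol
mol H = 2 × 0.0125 g H₂O ÷ 18.015 g/mol = 0.001388 mol
mass O = 0.173 − (0.1496 + 0.001399) = 0.02204 g → mol O = 0.02204 ÷ 15.999 = 0.001378 mol
Divide by the smallest (0.001378 mol): C 9.039, H 1.007, O 1.000
Empirical formula: C9HO
Empirical-formula mass = 125.11 g/mol; 250 ÷ 125.11 ≈ 2, so the molecular formula is C18H2O2.

C18H2O2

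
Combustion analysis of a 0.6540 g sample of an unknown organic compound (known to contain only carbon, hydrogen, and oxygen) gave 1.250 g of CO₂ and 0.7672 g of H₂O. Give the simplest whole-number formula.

mol C = 1.250 g CO₂ ÷ 44.009 g/mol = 0.028403 mol
mol H = 2 × 0.7672 g H₂O ÷ 18.015 g/mol = 0.085173 mol
mass O = 0.6540 − (0.34115 + 0.085855) = 0.22699 g → mol O = 0.22699 ÷ 15.999 = 0.014188 mol
Divide by the smallest (0.014188 mol): C 2.002, H 6.003, O 1.000

C2H6O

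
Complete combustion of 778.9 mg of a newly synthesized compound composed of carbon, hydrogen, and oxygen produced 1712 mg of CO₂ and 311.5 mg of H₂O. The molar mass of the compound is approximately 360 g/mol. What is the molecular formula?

C18H16O8

mol C = 1.712 g CO₂ ÷ 44.009 g/mol = 0.038901 mol
mol H = 2 × 0.3115 g H₂O ÷ 18.015 g/mol = 0.034582 mol
mass O = 0.7789 − (0.46724 + 0.034859) = 0.27680 g → mol O = 0.27680 ÷ 15.999 = 0.017301 mol
Divide by the smallest (0.017301 mol): C 2.248, H 1.999, O 1.000
Multiplying each by 4 gives whole numbers: C 8.99, H 8.00, O 4.00
Empirical formula: C9H8O4
Empirical-formula mass = 180.16 g/mol; 360 ÷ 180.16 ≈ 2, so the molecular formula is C18H16O8.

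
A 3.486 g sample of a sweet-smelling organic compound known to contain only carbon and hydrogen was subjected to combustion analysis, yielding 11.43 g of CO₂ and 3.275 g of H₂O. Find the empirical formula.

mol C = 11.43 g CO₂ ÷ 44.009 g/mol = 0.25972 mol
mol H = 2 × 3.275 g H₂O ÷ 18.015 g/mol = 0.36359 mol
Divide by the smallest (0.25972 mol): C 1.000, H 1.400
Multiplying each by 5 gives whole numbers: C 5.00, H 7.00

C5H7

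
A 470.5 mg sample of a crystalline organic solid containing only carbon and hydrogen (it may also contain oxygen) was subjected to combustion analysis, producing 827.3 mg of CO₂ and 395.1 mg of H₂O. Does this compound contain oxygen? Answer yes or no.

yes

mol C = 0.8273 g CO₂ ÷ 44.009 g/mol = 0.018798 mol
mol H = 2 × 0.3951 g H₂O ÷ 18.015 g/mol = 0.043863 mol
C and H account for only 0.27000 g of the 0.4705 g sample; the remaining 0.20050 g must be oxygen.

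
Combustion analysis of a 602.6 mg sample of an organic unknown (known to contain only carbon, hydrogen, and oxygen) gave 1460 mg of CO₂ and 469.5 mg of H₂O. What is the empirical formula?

mol C = 1.460 g CO₂ ÷ 44.009 g/mol = 0.033175 mol
mol H = 2 × 0.4695 g H₂O ÷ 18.015 g/mol = 0.052123 mol
mass O = 0.6026 − (0.39847 + 0.052540) = 0.15159 g → mol O = 0.15159 ÷ 15.999 = 0.0094752 mol
Divide by the smallest (0.0094752 mol): C 3.501, H 5.501, O 1.000
Multiplying each by 2 gives whole numbers: C 7.00, H 11.00, O 2.00

C7H11O2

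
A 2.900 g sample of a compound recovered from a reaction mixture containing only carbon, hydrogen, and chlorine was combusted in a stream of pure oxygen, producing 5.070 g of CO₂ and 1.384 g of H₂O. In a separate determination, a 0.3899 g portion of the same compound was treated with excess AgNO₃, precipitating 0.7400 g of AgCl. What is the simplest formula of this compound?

mol C = 5.070 g CO₂ ÷ 44.009 g/mol = 0.11520 mol
mol H = 2 × 1.384 g H₂O ÷ 18.015 g/mol = 0.15365 mol
From the AgCl data: mol Cl per gram of compound = (0.7400 ÷ 143.318) ÷ 0.3899 = 0.013243 mol/g, so in the 2.900 g combustion sample mol Cl = 0.038404 mol
Divide by the smallest (0.038404 mol): C 3.000, H 4.001, Cl 1.000

C3H4Cl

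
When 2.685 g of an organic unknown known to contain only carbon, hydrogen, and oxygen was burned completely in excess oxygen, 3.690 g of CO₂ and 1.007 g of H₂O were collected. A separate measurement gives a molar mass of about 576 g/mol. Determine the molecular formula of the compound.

C18H24O21

mol C = 3.690 g CO₂ ÷ 44.009 g/mol = 0.083846 mol
mol H = 2 × 1.007 g H₂O ÷ 18.015 g/mol = 0.11180 mol
mass O = 2.685 − (1.0071 + 0.11269) = 1.5652 g → mol O = 1.5652 ÷ 15.999 = 0.097833 mol
Divide by the smallest (0.083846 mol): C 1.000, H 1.333, O 1.167
Multiplying each by 6 gives whole numbers: C 6.00, H 8.00, O 7.00
Empirical formula: C6H8O7
Empirical-formula mass = 192.12 g/mol; 576 ÷ 192.12 ≈ 3, so the molecular formula is C18H24O21.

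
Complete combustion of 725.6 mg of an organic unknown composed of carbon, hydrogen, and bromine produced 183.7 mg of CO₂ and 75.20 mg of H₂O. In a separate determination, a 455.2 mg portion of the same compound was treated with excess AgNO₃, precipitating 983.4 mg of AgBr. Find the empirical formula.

mol C = 0.1837 g CO₂ ÷ 44.009 g/mol = 0.0041741 mol
mol H = 2 × 0.07520 g H₂O ÷ 18.015 g/mol = 0.0083486 mol
From the AgBr data: mol Br per gram of compound = (0.9834 ÷ 187.772) ÷ 0.4552 = 0.011505 mol/g, so in the 0.7256 g combustion sample mol Br = 0.0083482 mol
Divide by the smallest (0.0041741 mol): C 1.000, H 2.000, Br 2.000

CH2Br2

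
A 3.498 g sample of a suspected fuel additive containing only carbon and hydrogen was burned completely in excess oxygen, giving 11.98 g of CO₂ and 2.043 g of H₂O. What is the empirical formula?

C6H5

mol C = 11.98 g CO₂ ÷ 44.009 g/mol = 0.27222 mol
mol H = 2 × 2.043 g H₂O ÷ 18.015 g/mol = 0.22681 mol
Divide by the smallest (0.22681 mol): C 1.200, H 1.000
Multiplying each by 5 gives whole numbers: C 6.00, H 5.00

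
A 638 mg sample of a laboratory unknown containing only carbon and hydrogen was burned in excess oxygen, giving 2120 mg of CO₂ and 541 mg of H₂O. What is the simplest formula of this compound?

C4H5

mol C = 2.12 g CO₂ ÷ 44.009 g/mol = 0.04817 mol
mol H = 2 × 0.541 g H₂O ÷ 18.015 g/mol = 0.06006 mol
Divide by the smallest (0.04817 mol): C 1.000, H 1.247
Multiplying each by 4 gives whole numbers: C 4.00, H 4.99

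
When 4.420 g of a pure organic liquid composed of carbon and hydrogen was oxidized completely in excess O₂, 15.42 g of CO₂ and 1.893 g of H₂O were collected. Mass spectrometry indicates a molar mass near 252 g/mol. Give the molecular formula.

C20H12

mol C = 15.42 g CO₂ ÷ 44.009 g/mol = 0.35038 mol
mol H = 2 × 1.893 g H₂O ÷ 18.015 g/mol = 0.21016 mol
Divide by the smallest (0.21016 mol): C 1.667, H 1.000
Multiplying each by 3 gives whole numbers: C 5.00, H 3.00
Empirical formula: C5H3
Empirical-formula mass = 63.08 g/mol; 252 ÷ 63.08 ≈ 4, so the molecular formula is C20H12.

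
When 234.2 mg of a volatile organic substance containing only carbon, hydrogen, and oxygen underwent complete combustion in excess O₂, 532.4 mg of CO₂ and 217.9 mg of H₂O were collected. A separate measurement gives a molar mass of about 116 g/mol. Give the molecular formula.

C6H12O2

mol C = 0.5324 g CO₂ ÷ 44.009 g/mol = 0.012098 mol
mol H = 2 × 0.2179 g H₂O ÷ 18.015 g/mol = 0.024191 mol
mass O = 0.2342 − (0.14530 + 0.024384) = 0.064512 g → mol O = 0.064512 ÷ 15.999 = 0.0040323 mol
Divide by the smallest (0.0040323 mol): C 3.000, H 5.999, O 1.000
Empirical formula: C3H6O
Empirical-formula mass = 58.08 g/mol; 116 ÷ 58.08 ≈ 2, so the molecular formula is C6H12O2.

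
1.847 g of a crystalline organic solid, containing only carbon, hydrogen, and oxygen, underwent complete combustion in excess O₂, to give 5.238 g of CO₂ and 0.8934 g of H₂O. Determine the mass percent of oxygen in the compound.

17.19%

mol C = 5.238 g CO₂ ÷ 44.009 g/mol = 0.11902 mol
mol H = 2 × 0.8934 g H₂O ÷ 18.015 g/mol = 0.099184 mol
mass O = 1.847 − (1.4296 + 0.099977) = 0.31746 g → mol O = 0.31746 ÷ 15.999 = 0.019842 mol
mass % O = 0.31746 g ÷ 1.847 g × 100%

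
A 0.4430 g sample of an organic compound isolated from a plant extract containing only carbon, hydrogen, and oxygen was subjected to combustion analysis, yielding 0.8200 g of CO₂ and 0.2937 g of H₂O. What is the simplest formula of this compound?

mol C = 0.8200 g CO₂ ÷ 44.009 g/mol = 0.018633 mol
mol H = 2 × 0.2937 g H₂O ÷ 18.015 g/mol = 0.032606 mol
mass O = 0.4430 − (0.22380 + 0.032867) = 0.18634 g → mol O = 0.18634 ÷ 15.999 = 0.011647 mol
Divide by the smallest (0.011647 mol): C 1.600, H 2.800, O 1.000
Multiplying each by 5 gives whole numbers: C 8.00, H 14.00, O 5.00

C8H14O5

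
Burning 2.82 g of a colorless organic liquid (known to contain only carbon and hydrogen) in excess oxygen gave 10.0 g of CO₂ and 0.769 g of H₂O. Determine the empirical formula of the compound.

mol C = 10.0 g CO₂ ÷ 44.009 g/mol = 0.2272 mol
mol H = 2 × 0.769 g H₂O ÷ 18.015 g/mol = 0.08537 mol
Divide by the smallest (0.08537 mol): C 2.662, H 1.000
Multiplying each by 3 gives whole numbers: C 7.98, H 3.00

C8H3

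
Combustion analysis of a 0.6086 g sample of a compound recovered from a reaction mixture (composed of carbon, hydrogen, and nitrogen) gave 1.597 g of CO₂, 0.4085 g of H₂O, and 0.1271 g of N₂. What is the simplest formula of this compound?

C4H5N

mol C = 1.597 g CO₂ ÷ 44.009 g/mol = 0.036288 mol
mol H = 2 × 0.4085 g H₂O ÷ 18.015 g/mol = 0.045351 mol
mol N = 2 × 0.1271 g N₂ ÷ 28.014 g/mol = 0.0090740 mol
Divide by the smallest (0.0090740 mol): C 3.999, H 4.998, N 1.000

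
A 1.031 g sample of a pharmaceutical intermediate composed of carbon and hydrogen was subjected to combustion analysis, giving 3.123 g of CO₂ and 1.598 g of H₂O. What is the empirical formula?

mol C = 3.123 g CO₂ ÷ 44.009 g/mol = 0.070963 mol
mol H = 2 × 1.598 g H₂O ÷ 18.015 g/mol = 0.17741 mol
Divide by the smallest (0.070963 mol): C 1.000, H 2.500
Multiplying each by 2 gives whole numbers: C 2.00, H 5.00

C2H5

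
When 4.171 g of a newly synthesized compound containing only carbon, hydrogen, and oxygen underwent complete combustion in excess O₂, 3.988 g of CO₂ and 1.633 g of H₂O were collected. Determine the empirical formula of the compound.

CH2O2

mol C = 3.988 g CO₂ ÷ 44.009 g/mol = 0.090618 mol
mol H = 2 × 1.633 g H₂O ÷ 18.015 g/mol = 0.18129 mol
mass O = 4.171 − (1.0884 + 0.18274) = 2.8998 g → mol O = 2.8998 ÷ 15.999 = 0.18125 mol
Divide by the smallest (0.090618 mol): C 1.000, H 2.001, O 2.000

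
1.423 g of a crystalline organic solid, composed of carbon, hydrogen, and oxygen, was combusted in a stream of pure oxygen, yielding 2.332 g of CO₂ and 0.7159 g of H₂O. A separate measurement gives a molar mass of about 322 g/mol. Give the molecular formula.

C12H18O10

mol C = 2.332 g CO₂ ÷ 44.009 g/mol = 0.052989 mol
mol H = 2 × 0.7159 g H₂O ÷ 18.015 g/mol = 0.079478 mol
mass O = 1.423 − (0.63645 + 0.080114) = 0.70643 g → mol O = 0.70643 ÷ 15.999 = 0.044155 mol
Divide by the smallest (0.044155 mol): C 1.200, H 1.800, O 1.000
Multiplying each by 5 gives whole numbers: C 6.00, H 9.00, O 5.00
Empirical formula: C6H9O5
Empirical-formula mass = 161.13 g/mol; 322 ÷ 161.13 ≈ 2, so the molecular formula is C12H18O10.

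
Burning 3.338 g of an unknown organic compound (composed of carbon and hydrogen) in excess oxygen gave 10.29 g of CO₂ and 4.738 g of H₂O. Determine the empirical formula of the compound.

C4H9

mol C = 10.29 g CO₂ ÷ 44.009 g/mol = 0.23382 mol
mol H = 2 × 4.738 g H₂O ÷ 18.015 g/mol = 0.52601 mol
Divide by the smallest (0.23382 mol): C 1.000, H 2.250
Multiplying each by 4 gives whole numbers: C 4.00, H 9.00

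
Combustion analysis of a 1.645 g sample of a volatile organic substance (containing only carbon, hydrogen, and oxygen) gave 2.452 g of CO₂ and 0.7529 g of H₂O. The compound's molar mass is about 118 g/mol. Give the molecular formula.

C4H6O4

mol C = 2.452 g CO₂ ÷ 44.009 g/mol = 0.055716 mol
mol H = 2 × 0.7529 g H₂O ÷ 18.015 g/mol = 0.083586 mol
mass O = 1.645 − (0.66920 + 0.084255) = 0.89154 g → mol O = 0.89154 ÷ 15.999 = 0.055725 mol
Divide by the smallest (0.055716 mol): C 1.000, H 1.500, O 1.000
Multiplying each by 2 gives whole numbers: C 2.00, H 3.00, O 2.00
Empirical formula: C2H3O2
Empirical-formula mass = 59.04 g/mol; 118 ÷ 59.04 ≈ 2, so the molecular formula is C4H6O4.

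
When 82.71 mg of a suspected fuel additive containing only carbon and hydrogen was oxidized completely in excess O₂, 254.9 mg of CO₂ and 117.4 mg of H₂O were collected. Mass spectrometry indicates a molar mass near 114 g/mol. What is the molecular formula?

mol C = 0.2549 g CO₂ ÷ 44.009 g/mol = 0.0057920 mol
mol H = 2 × 0.1174 g H₂O ÷ 18.015 g/mol = 0.013034 mol
Divide by the smallest (0.0057920 mol): C 1.000, H 2.250
Multiplying each by 4 gives whole numbers: C 4.00, H 9.00
Empirical formula: C4H9
Empirical-formula mass = 57.12 g/mol; 114 ÷ 57.12 ≈ 2, so the molecular formula is C8H18.

C8H18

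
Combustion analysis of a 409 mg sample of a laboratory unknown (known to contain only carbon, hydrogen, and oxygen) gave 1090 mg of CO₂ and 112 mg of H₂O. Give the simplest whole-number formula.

C4H2O

mol C = 1.09 g CO₂ ÷ 44.009 g/mol = 0.02477 mol
mol H = 2 × 0.112 g H₂O ÷ 18.015 g/mol = 0.01243 mol
mass O = 0.409 − (0.2975 + 0.01253) = 0.09898 g → mol O = 0.09898 ÷ 15.999 = 0.006187 mol
Divide by the smallest (0.006187 mol): C 4.003, H 2.010, O 1.000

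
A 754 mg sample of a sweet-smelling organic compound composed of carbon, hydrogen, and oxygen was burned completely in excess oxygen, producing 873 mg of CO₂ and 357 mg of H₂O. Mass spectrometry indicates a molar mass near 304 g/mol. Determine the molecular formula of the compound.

mol C = 0.873 g CO₂ ÷ 44.009 g/mol = 0.01984 mol
mol H = 2 × 0.357 g H₂O ÷ 18.015 g/mol = 0.03963 mol
mass O = 0.754 − (0.2383 + 0.03995) = 0.4758 g → mol O = 0.4758 ÷ 15.999 = 0.02974 mol
Divide by the smallest (0.01984 mol): C 1.000, H 1.998, O 1.499
Multiplying each by 2 gives whole numbers: C 2.00, H 4.00, O 3.00
Empirical formula: C2H4O3
Empirical-formula mass = 76.05 g/mol; 304 ÷ 76.05 ≈ 4, so the molecular formula is C8H16O12.

C8H16O12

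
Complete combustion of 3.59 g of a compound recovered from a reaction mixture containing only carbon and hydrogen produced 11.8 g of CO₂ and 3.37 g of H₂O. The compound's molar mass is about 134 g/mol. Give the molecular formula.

C10H14

mol C = 11.8 g CO₂ ÷ 44.009 g/mol = 0.2681 mol
mol H = 2 × 3.37 g H₂O ÷ 18.015 g/mol = 0.3741 mol
Divide by the smallest (0.2681 mol): C 1.000, H 1.395
Multiplying each by 5 gives whole numbers: C 5.00, H 6.98
Empirical formula: C5H7
Empirical-formula mass = 67.11 g/mol; 134 ÷ 67.11 ≈ 2, so the molecular formula is C10H14.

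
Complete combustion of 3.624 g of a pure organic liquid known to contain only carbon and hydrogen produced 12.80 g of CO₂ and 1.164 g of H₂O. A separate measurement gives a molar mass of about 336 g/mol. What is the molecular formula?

mol C = 12.80 g CO₂ ÷ 44.009 g/mol = 0.29085 mol
mol H = 2 × 1.164 g H₂O ÷ 18.015 g/mol = 0.12923 mol
Divide by the smallest (0.12923 mol): C 2.251, H 1.000
Multiplying each by 4 gives whole numbers: C 9.00, H 4.00
Empirical formula: C9H4
Empirical-formula mass = 112.13 g/mol; 336 ÷ 112.13 ≈ 3, so the molecular formula is C27H12.

C27H12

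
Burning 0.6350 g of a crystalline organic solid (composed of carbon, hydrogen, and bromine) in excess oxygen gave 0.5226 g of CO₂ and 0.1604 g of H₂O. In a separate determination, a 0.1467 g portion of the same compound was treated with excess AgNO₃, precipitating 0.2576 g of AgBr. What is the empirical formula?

mol C = 0.5226 g CO₂ ÷ 44.009 g/mol = 0.011875 mol
mol H = 2 × 0.1604 g H₂O ÷ 18.015 g/mol = 0.017807 mol
From the AgBr data: mol Br per gram of compound = (0.2576 ÷ 187.772) ÷ 0.1467 = 0.0093516 mol/g, so in the 0.6350 g combustion sample mol Br = 0.0059383 mol
Divide by the smallest (0.0059383 mol): C 2.000, H 2.999, Br 1.000

C2H3Br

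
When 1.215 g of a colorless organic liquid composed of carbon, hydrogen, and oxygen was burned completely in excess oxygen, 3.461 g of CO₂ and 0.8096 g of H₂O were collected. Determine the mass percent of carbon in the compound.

mol C = 3.461 g CO₂ ÷ 44.009 g/mol = 0.078643 mol
mol H = 2 × 0.8096 g H₂O ÷ 18.015 g/mol = 0.089881 mol
mass O = 1.215 − (0.94458 + 0.090600) = 0.17982 g → mol O = 0.17982 ÷ 15.999 = 0.011239 mol
mass % C = 0.94458 g ÷ 1.215 g × 100%

77.74%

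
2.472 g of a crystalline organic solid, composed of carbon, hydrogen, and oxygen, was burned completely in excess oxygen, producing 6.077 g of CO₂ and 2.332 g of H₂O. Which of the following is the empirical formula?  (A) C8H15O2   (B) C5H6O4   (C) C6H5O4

(A) C8H15O2

mol C = 6.077 g CO₂ ÷ 44.009 g/mol = 0.13809 mol
mol H = 2 × 2.332 g H₂O ÷ 18.015 g/mol = 0.25890 mol
mass O = 2.472 − (1.6585 + 0.26097) = 0.55249 g → mol O = 0.55249 ÷ 15.999 = 0.034533 mol
Divide by the smallest (0.034533 mol): C 3.999, H 7.497, O 1.000
Multiplying each by 2 gives whole numbers: C 8.00, H 14.99, O 2.00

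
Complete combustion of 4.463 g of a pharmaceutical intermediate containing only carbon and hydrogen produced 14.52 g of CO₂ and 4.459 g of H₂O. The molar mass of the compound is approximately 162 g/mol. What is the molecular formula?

mol C = 14.52 g CO₂ ÷ 44.009 g/mol = 0.32993 mol
mol H = 2 × 4.459 g H₂O ÷ 18.015 g/mol = 0.49503 mol
Divide by the smallest (0.32993 mol): C 1.000, H 1.500
Multiplying each by 2 gives whole numbers: C 2.00, H 3.00
Empirical formula: C2H3
Empirical-formula mass = 27.05 g/mol; 162 ÷ 27.05 ≈ 6, so the molecular formula is C12H18.

C12H18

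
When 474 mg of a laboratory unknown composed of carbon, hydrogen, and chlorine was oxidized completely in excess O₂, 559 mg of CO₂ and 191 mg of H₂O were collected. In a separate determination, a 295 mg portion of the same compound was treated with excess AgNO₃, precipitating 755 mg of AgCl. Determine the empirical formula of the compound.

mol C = 0.559 g CO₂ ÷ 44.009 g/mol = 0.01270 mol
mol H = 2 × 0.191 g H₂O ÷ 18.015 g/mol = 0.02120 mol
From the AgCl data: mol Cl per gram of compound = (0.755 ÷ 143.318) ÷ 0.295 = 0.01786 mol/g, so in the 0.474 g combustion sample mol Cl = 0.008465 mol
Divide by the smallest (0.008465 mol): C 1.501, H 2.505, Cl 1.000
Multiplying each by 2 gives whole numbers: C 3.00, H 5.01, Cl 2.00

C3H5Cl2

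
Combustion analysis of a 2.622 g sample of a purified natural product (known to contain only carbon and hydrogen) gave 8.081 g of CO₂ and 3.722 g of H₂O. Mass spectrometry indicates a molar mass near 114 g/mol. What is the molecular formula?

mol C = 8.081 g CO₂ ÷ 44.009 g/mol = 0.18362 mol
mol H = 2 × 3.722 g H₂O ÷ 18.015 g/mol = 0.41321 mol
Divide by the smallest (0.18362 mol): C 1.000, H 2.250
Multiplying each by 4 gives whole numbers: C 4.00, H 9.00
Empirical formula: C4H9
Empirical-formula mass = 57.12 g/mol; 114 ÷ 57.12 ≈ 2, so the molecular formula is C8H18.

C8H18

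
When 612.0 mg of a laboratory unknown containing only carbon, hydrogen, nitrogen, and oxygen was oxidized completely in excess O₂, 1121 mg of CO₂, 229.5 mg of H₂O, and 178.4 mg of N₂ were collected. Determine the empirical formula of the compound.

C4H4N2O

mol C = 1.121 g CO₂ ÷ 44.009 g/mol = 0.025472 mol
mol H = 2 × 0.2295 g H₂O ÷ 18.015 g/mol = 0.025479 mol
mol N = 2 × 0.1784 g N₂ ÷ 28.014 g/mol = 0.012736 mol
mass O = 0.6120 − (0.30594 + 0.025683 + 0.17840) = 0.10197 g → mol O = 0.10197 ÷ 15.999 = 0.0063737 mol
Divide by the smallest (0.0063737 mol): C 3.996, H 3.997, N 1.998, O 1.000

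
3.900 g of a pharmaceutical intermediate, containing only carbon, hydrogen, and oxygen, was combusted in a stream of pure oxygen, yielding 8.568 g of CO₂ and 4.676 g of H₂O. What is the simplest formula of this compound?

mol C = 8.568 g CO₂ ÷ 44.009 g/mol = 0.19469 mol
mol H = 2 × 4.676 g H₂O ÷ 18.015 g/mol = 0.51912 mol
mass O = 3.900 − (2.3384 + 0.52328) = 1.0383 g → mol O = 1.0383 ÷ 15.999 = 0.064900 mol
Divide by the smallest (0.064900 mol): C 3.000, H 7.999, O 1.000

C3H8O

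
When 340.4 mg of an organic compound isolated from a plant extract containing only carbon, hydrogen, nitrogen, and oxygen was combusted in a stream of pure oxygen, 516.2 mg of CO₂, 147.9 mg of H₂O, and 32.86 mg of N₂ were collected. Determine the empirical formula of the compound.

mol C = 0.5162 g CO₂ ÷ 44.009 g/mol = 0.011729 mol
mol H = 2 × 0.1479 g H₂O ÷ 18.015 g/mol = 0.016420 mol
mol N = 2 × 0.03286 g N₂ ÷ 28.014 g/mol = 0.0023460 mol
mass O = 0.3404 − (0.14088 + 0.016551 + 0.032860) = 0.15011 g → mol O = 0.15011 ÷ 15.999 = 0.0093823 mol
Divide by the smallest (0.0023460 mol): C 5.000, H 6.999, N 1.000, O 3.999

C5H7NO4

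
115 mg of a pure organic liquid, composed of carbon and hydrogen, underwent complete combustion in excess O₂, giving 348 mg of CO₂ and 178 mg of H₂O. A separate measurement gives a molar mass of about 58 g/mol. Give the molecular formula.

mol C = 0.348 g CO₂ ÷ 44.009 g/mol = 0.007907 mol
mol H = 2 × 0.178 g H₂O ÷ 18.015 g/mol = 0.01976 mol
Divide by the smallest (0.007907 mol): C 1.000, H 2.499
Multiplying each by 2 gives whole numbers: C 2.00, H 5.00
Empirical formula: C2H5
Empirical-formula mass = 29.06 g/mol; 58 ÷ 29.06 ≈ 2, so the molecular formula is C4H10.

C4H10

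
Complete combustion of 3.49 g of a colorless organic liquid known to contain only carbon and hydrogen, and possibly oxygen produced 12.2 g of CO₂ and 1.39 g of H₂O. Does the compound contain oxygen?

no

mol C = 12.2 g CO₂ ÷ 44.009 g/mol = 0.2772 mol
mol H = 2 × 1.39 g H₂O ÷ 18.015 g/mol = 0.1543 mol
C and H together account for 3.485 g — essentially the entire 3.49 g sample — so the compound contains no oxygen.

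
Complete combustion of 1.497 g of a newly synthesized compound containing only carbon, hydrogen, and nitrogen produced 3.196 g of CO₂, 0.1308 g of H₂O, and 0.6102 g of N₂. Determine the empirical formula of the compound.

mol C = 3.196 g CO₂ ÷ 44.009 g/mol = 0.072622 mol
mol H = 2 × 0.1308 g H₂O ÷ 18.015 g/mol = 0.014521 mol
mol N = 2 × 0.6102 g N₂ ÷ 28.014 g/mol = 0.043564 mol
Divide by the smallest (0.014521 mol): C 5.001, H 1.000, N 3.000

C5HN3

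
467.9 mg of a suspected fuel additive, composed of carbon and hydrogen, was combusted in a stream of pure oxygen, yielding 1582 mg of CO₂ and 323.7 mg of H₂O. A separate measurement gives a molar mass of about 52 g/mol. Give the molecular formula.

C4H4

mol C = 1.582 g CO₂ ÷ 44.009 g/mol = 0.035947 mol
mol H = 2 × 0.3237 g H₂O ÷ 18.015 g/mol = 0.035937 mol
Divide by the smallest (0.035937 mol): C 1.000, H 1.000
Empirical formula: CH
Empirical-formula mass = 13.02 g/mol; 52 ÷ 13.02 ≈ 4, so the molecular formula is C4H4.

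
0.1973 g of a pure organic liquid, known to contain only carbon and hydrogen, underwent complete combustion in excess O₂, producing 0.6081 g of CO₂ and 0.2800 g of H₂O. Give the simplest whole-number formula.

C4H9

mol C = 0.6081 g CO₂ ÷ 44.009 g/mol = 0.013818 mol
mol H = 2 × 0.2800 g H₂O ÷ 18.015 g/mol = 0.031085 mol
Divide by the smallest (0.013818 mol): C 1.000, H 2.250
Multiplying each by 4 gives whole numbers: C 4.00, H 9.00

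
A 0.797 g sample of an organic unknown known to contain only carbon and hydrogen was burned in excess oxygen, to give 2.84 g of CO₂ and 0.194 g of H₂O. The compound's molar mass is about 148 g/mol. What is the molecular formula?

C12H4

mol C = 2.84 g CO₂ ÷ 44.009 g/mol = 0.06453 mol
mol H = 2 × 0.194 g H₂O ÷ 18.015 g/mol = 0.02154 mol
Divide by the smallest (0.02154 mol): C 2.996, H 1.000
Empirical formula: C3H
Empirical-formula mass = 37.04 g/mol; 148 ÷ 37.04 ≈ 4, so the molecular formula is C12H4.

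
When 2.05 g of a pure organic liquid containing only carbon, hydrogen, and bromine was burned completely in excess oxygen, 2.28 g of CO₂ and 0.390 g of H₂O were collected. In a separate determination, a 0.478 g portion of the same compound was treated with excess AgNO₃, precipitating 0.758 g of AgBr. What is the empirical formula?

C6H5Br2

mol C = 2.28 g CO₂ ÷ 44.009 g/mol = 0.05181 mol
mol H = 2 × 0.390 g H₂O ÷ 18.015 g/mol = 0.04330 mol
From the AgBr data: mol Br per gram of compound = (0.758 ÷ 187.772) ÷ 0.478 = 0.008445 mol/g, so in the 2.05 g combustion sample mol Br = 0.01731 mol
Divide by the smallest (0.01731 mol): C 2.992, H 2.501, Br 1.000
Multiplying each by 2 gives whole numbers: C 5.98, H 5.00, Br 2.00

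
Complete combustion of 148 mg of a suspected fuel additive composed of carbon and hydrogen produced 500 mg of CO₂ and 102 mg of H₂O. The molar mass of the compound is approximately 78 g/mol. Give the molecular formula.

mol C = 0.500 g CO₂ ÷ 44.009 g/mol = 0.01136 mol
mol H = 2 × 0.102 g H₂O ÷ 18.015 g/mol = 0.01132 mol
Divide by the smallest (0.01132 mol): C 1.003, H 1.000
Empirical formula: CH
Empirical-formula mass = 13.02 g/mol; 78 ÷ 13.02 ≈ 6, so the molecular formula is C6H6.

C6H6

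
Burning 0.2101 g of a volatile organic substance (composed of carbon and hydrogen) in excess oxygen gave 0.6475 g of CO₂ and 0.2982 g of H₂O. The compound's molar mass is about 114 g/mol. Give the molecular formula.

mol C = 0.6475 g CO₂ ÷ 44.009 g/mol = 0.014713 mol
mol H = 2 × 0.2982 g H₂O ÷ 18.015 g/mol = 0.033106 mol
Divide by the smallest (0.014713 mol): C 1.000, H 2.250
Multiplying each by 4 gives whole numbers: C 4.00, H 9.00
Empirical formula: C4H9
Empirical-formula mass = 57.12 g/mol; 114 ÷ 57.12 ≈ 2, so the molecular formula is C8H18.

C8H18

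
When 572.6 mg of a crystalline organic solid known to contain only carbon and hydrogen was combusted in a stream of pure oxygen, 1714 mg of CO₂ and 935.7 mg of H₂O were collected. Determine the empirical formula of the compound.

mol C = 1.714 g CO₂ ÷ 44.009 g/mol = 0.038947 mol
mol H = 2 × 0.9357 g H₂O ÷ 18.015 g/mol = 0.10388 mol
Divide by the smallest (0.038947 mol): C 1.000, H 2.667
Multiplying each by 3 gives whole numbers: C 3.00, H 8.00

C3H8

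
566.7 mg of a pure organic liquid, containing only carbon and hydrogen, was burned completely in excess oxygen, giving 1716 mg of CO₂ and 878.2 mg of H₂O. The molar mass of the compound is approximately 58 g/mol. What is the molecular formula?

C4H10

mol C = 1.716 g CO₂ ÷ 44.009 g/mol = 0.038992 mol
mol H = 2 × 0.8782 g H₂O ÷ 18.015 g/mol = 0.097497 mol
Divide by the smallest (0.038992 mol): C 1.000, H 2.500
Multiplying each by 2 gives whole numbers: C 2.00, H 5.00
Empirical formula: C2H5
Empirical-formula mass = 29.06 g/mol; 58 ÷ 29.06 ≈ 2, so the molecular formula is C4H10.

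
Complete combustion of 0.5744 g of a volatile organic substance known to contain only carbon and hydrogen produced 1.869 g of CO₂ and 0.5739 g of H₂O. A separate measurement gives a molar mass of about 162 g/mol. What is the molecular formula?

C12H18

mol C = 1.869 g CO₂ ÷ 44.009 g/mol = 0.042469 mol
mol H = 2 × 0.5739 g H₂O ÷ 18.015 g/mol = 0.063714 mol
Divide by the smallest (0.042469 mol): C 1.000, H 1.500
Multiplying each by 2 gives whole numbers: C 2.00, H 3.00
Empirical formula: C2H3
Empirical-formula mass = 27.05 g/mol; 162 ÷ 27.05 ≈ 6, so the molecular formula is C12H18.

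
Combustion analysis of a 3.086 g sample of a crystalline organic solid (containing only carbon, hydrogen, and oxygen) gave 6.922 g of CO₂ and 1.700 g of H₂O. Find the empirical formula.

C5H6O2

mol C = 6.922 g CO₂ ÷ 44.009 g/mol = 0.15729 mol
mol H = 2 × 1.700 g H₂O ÷ 18.015 g/mol = 0.18873 mol
mass O = 3.086 − (1.8892 + 0.19024) = 1.0066 g → mol O = 1.0066 ÷ 15.999 = 0.062916 mol
Divide by the smallest (0.062916 mol): C 2.500, H 3.000, O 1.000
Multiplying each by 2 gives whole numbers: C 5.00, H 6.00, O 2.00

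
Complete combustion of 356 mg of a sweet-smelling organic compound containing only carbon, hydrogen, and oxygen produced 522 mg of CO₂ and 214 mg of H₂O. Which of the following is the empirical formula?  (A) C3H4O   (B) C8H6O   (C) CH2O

mol C = 0.522 g CO₂ ÷ 44.009 g/mol = 0.01186 mol
mol H = 2 × 0.214 g H₂O ÷ 18.015 g/mol = 0.02376 mol
mass O = 0.356 − (0.1425 + 0.02395) = 0.1896 g → mol O = 0.1896 ÷ 15.999 = 0.01185 mol
Divide by the smallest (0.01185 mol): C 1.001, H 2.005, O 1.000

(C) CH2O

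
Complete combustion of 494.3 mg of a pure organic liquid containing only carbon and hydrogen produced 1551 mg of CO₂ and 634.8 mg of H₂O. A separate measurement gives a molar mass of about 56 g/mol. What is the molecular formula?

mol C = 1.551 g CO₂ ÷ 44.009 g/mol = 0.035243 mol
mol H = 2 × 0.6348 g H₂O ÷ 18.015 g/mol = 0.070475 mol
Divide by the smallest (0.035243 mol): C 1.000, H 2.000
Empirical formula: CH2
Empirical-formula mass = 14.03 g/mol; 56 ÷ 14.03 ≈ 4, so the molecular formula is C4H8.

C4H8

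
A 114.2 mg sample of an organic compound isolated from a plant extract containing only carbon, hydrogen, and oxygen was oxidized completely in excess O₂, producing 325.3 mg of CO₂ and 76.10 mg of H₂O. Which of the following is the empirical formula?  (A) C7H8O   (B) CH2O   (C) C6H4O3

(A) C7H8O

mol C = 0.3253 g CO₂ ÷ 44.009 g/mol = 0.0073917 mol
mol H = 2 × 0.07610 g H₂O ÷ 18.015 g/mol = 0.0084485 mol
mass O = 0.1142 − (0.088781 + 0.0085161) = 0.016903 g → mol O = 0.016903 ÷ 15.999 = 0.0010565 mol
Divide by the smallest (0.0010565 mol): C 6.997, H 7.997, O 1.000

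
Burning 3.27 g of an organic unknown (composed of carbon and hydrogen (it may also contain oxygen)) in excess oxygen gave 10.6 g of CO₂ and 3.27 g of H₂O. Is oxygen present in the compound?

mol C = 10.6 g CO₂ ÷ 44.009 g/mol = 0.2409 mol
mol H = 2 × 3.27 g H₂O ÷ 18.015 g/mol = 0.3630 mol
C and H together account for 3.259 g — essentially the entire 3.27 g sample — so the compound contains no oxygen.

no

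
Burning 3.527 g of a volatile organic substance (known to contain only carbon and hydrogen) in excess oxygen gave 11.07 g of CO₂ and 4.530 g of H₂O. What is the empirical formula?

mol C = 11.07 g CO₂ ÷ 44.009 g/mol = 0.25154 mol
mol H = 2 × 4.530 g H₂O ÷ 18.015 g/mol = 0.50291 mol
Divide by the smallest (0.25154 mol): C 1.000, H 1.999

CH2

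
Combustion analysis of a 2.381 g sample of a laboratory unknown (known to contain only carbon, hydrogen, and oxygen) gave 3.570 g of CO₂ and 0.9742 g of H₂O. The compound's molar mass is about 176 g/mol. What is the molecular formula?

mol C = 3.570 g CO₂ ÷ 44.009 g/mol = 0.081120 mol
mol H = 2 × 0.9742 g H₂O ÷ 18.015 g/mol = 0.10815 mol
mass O = 2.381 − (0.97433 + 0.10902) = 1.2977 g → mol O = 1.2977 ÷ 15.999 = 0.081108 mol
Divide by the smallest (0.081108 mol): C 1.000, H 1.333, O 1.000
Multiplying each by 3 gives whole numbers: C 3.00, H 4.00, O 3.00
Empirical formula: C3H4O3
Empirical-formula mass = 88.06 g/mol; 176 ÷ 88.06 ≈ 2, so the molecular formula is C6H8O6.

C6H8O6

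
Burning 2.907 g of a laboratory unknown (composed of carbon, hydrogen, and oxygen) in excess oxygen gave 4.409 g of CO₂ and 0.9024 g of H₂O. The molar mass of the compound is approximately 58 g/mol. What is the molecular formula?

C2H2O2

mol C = 4.409 g CO₂ ÷ 44.009 g/mol = 0.10018 mol
mol H = 2 × 0.9024 g H₂O ÷ 18.015 g/mol = 0.10018 mol
mass O = 2.907 − (1.2033 + 0.10098) = 1.6027 g → mol O = 1.6027 ÷ 15.999 = 0.10018 mol
Divide by the smallest (0.10018 mol): C 1.000, H 1.000, O 1.000
Empirical formula: CHO
Empirical-formula mass = 29.02 g/mol; 58 ÷ 29.02 ≈ 2, so the molecular formula is C2H2O2.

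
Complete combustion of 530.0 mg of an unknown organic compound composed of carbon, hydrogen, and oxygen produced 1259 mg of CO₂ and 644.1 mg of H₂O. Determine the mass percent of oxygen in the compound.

21.57%

mol C = 1.259 g CO₂ ÷ 44.009 g/mol = 0.028608 mol
mol H = 2 × 0.6441 g H₂O ÷ 18.015 g/mol = 0.071507 mol
mass O = 0.5300 − (0.34361 + 0.072079) = 0.11431 g → mol O = 0.11431 ÷ 15.999 = 0.0071450 mol
mass % O = 0.11431 g ÷ 0.5300 g × 100%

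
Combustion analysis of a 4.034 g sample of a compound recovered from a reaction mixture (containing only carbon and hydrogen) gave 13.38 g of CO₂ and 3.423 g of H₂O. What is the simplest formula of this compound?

mol C = 13.38 g CO₂ ÷ 44.009 g/mol = 0.30403 mol
mol H = 2 × 3.423 g H₂O ÷ 18.015 g/mol = 0.38002 mol
Divide by the smallest (0.30403 mol): C 1.000, H 1.250
Multiplying each by 4 gives whole numbers: C 4.00, H 5.00

C4H5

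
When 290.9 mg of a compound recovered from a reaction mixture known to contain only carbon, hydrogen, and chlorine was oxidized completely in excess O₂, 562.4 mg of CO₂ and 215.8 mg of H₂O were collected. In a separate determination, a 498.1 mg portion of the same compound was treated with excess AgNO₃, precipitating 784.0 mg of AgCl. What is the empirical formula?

C8H15Cl2

mol C = 0.5624 g CO₂ ÷ 44.009 g/mol = 0.012779 mol
mol H = 2 × 0.2158 g H₂O ÷ 18.015 g/mol = 0.023958 mol
From the AgCl data: mol Cl per gram of compound = (0.7840 ÷ 143.318) ÷ 0.4981 = 0.010982 mol/g, so in the 0.2909 g combustion sample mol Cl = 0.0031948 mol
Divide by the smallest (0.0031948 mol): C 4.000, H 7.499, Cl 1.000
Multiplying each by 2 gives whole numbers: C 8.00, H 15.00, Cl 2.00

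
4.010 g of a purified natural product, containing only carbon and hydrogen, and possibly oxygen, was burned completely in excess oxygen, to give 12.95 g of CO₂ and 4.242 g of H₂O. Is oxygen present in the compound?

mol C = 12.95 g CO₂ ÷ 44.009 g/mol = 0.29426 mol
mol H = 2 × 4.242 g H₂O ÷ 18.015 g/mol = 0.47094 mol
C and H together account for 4.0090 g — essentially the entire 4.010 g sample — so the compound contains no oxygen.

no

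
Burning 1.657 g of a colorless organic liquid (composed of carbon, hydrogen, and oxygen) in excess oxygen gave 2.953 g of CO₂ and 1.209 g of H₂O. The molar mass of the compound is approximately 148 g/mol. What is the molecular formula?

mol C = 2.953 g CO₂ ÷ 44.009 g/mol = 0.067100 mol
mol H = 2 × 1.209 g H₂O ÷ 18.015 g/mol = 0.13422 mol
mass O = 1.657 − (0.80594 + 0.13530) = 0.71577 g → mol O = 0.71577 ÷ 15.999 = 0.044738 mol
Divide by the smallest (0.044738 mol): C 1.500, H 3.000, O 1.000
Multiplying each by 2 gives whole numbers: C 3.00, H 6.00, O 2.00
Empirical formula: C3H6O2
Empirical-formula mass = 74.08 g/mol; 148 ÷ 74.08 ≈ 2, so the molecular formula is C6H12O4.

C6H12O4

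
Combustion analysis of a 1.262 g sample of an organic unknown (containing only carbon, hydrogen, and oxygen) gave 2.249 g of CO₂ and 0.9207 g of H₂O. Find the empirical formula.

mol C = 2.249 g CO₂ ÷ 44.009 g/mol = 0.051103 mol
mol H = 2 × 0.9207 g H₂O ÷ 18.015 g/mol = 0.10221 mol
mass O = 1.262 − (0.61380 + 0.10303) = 0.54517 g → mol O = 0.54517 ÷ 15.999 = 0.034075 mol
Divide by the smallest (0.034075 mol): C 1.500, H 3.000, O 1.000
Multiplying each by 2 gives whole numbers: C 3.00, H 6.00, O 2.00

C3H6O2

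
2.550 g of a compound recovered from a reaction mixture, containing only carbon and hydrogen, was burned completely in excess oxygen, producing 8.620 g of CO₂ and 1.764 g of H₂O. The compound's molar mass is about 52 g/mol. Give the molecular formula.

mol C = 8.620 g CO₂ ÷ 44.009 g/mol = 0.19587 mol
mol H = 2 × 1.764 g H₂O ÷ 18.015 g/mol = 0.19584 mol
Divide by the smallest (0.19584 mol): C 1.000, H 1.000
Empirical formula: CH
Empirical-formula mass = 13.02 g/mol; 52 ÷ 13.02 ≈ 4, so the molecular formula is C4H4.

C4H4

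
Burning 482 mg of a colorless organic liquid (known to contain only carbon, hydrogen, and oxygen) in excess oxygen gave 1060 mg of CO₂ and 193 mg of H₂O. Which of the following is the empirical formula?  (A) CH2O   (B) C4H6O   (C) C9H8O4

mol C = 1.06 g CO₂ ÷ 44.009 g/mol = 0.02409 mol
mol H = 2 × 0.193 g H₂O ÷ 18.015 g/mol = 0.02143 mol
mass O = 0.482 − (0.2893 + 0.02160) = 0.1711 g → mol O = 0.1711 ÷ 15.999 = 0.01069 mol
Divide by the smallest (0.01069 mol): C 2.252, H 2.003, O 1.000
Multiplying each by 4 gives whole numbers: C 9.01, H 8.01, O 4.00

(C) C9H8O4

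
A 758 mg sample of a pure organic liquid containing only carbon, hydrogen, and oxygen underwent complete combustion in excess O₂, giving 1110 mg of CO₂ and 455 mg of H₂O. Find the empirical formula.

CH2O

mol C = 1.11 g CO₂ ÷ 44.009 g/mol = 0.02522 mol
mol H = 2 × 0.455 g H₂O ÷ 18.015 g/mol = 0.05051 mol
mass O = 0.758 − (0.3029 + 0.05092) = 0.4041 g → mol O = 0.4041 ÷ 15.999 = 0.02526 mol
Divide by the smallest (0.02522 mol): C 1.000, H 2.003, O 1.002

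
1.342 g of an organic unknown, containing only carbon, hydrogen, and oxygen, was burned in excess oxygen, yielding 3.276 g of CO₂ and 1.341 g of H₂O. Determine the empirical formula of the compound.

C4H8O

mol C = 3.276 g CO₂ ÷ 44.009 g/mol = 0.074439 mol
mol H = 2 × 1.341 g H₂O ÷ 18.015 g/mol = 0.14888 mol
mass O = 1.342 − (0.89409 + 0.15007) = 0.29784 g → mol O = 0.29784 ÷ 15.999 = 0.018616 mol
Divide by the smallest (0.018616 mol): C 3.999, H 7.997, O 1.000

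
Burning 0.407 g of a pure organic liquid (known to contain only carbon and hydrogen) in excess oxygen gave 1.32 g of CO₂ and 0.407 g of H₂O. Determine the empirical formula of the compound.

C2H3

mol C = 1.32 g CO₂ ÷ 44.009 g/mol = 0.02999 mol
mol H = 2 × 0.407 g H₂O ÷ 18.015 g/mol = 0.04518 mol
Divide by the smallest (0.02999 mol): C 1.000, H 1.506
Multiplying each by 2 gives whole numbers: C 2.00, H 3.01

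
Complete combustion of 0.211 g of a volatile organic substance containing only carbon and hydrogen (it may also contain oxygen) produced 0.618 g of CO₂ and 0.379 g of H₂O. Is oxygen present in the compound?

mol C = 0.618 g CO₂ ÷ 44.009 g/mol = 0.01404 mol
mol H = 2 × 0.379 g H₂O ÷ 18.015 g/mol = 0.04208 mol
C and H together account for 0.2111 g — essentially the entire 0.211 g sample — so the compound contains no oxygen.

no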